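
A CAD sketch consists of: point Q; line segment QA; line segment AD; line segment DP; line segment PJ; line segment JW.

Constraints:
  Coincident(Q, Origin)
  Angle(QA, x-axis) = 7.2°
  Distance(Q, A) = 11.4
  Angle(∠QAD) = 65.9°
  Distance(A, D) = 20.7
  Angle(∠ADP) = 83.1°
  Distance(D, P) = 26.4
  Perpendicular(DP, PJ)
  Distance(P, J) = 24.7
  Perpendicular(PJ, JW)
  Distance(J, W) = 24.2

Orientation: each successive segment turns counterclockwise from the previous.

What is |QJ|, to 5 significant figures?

17.332

Q is at the origin; QA runs at 7.2° with length 11.4, so A = (11.310, 1.4288). ∠QAD = 65.9° gives AD at 121.30° from the x-axis; with |AD| = 20.7, D = (0.55606, 19.116). ∠ADP = 83.1° gives DP at -141.80° from the x-axis; with |DP| = 26.4, P = (-20.191, 2.7901). The perpendicularity gives PJ at right angles to DP, so PJ runs at -51.800°; with |PJ| = 24.7, J = (-4.9159, -16.621). Then |QJ| = |J − Q| = 17.332.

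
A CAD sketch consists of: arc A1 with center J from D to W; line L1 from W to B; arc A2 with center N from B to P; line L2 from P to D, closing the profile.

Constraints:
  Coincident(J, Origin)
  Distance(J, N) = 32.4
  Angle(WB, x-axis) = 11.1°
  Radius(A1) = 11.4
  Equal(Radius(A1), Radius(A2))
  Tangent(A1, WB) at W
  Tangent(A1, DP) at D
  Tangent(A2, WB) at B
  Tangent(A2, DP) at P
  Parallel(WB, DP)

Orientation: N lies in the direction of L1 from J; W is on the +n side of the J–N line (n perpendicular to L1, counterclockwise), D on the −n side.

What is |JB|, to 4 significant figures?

34.35

Tangency of A1 to both parallel lines with radius 11.4 puts W and D at J ± 11.4·n: W = (-2.195, 11.19), D = (2.195, -11.19). Equal radii place B and P the same way about N: B = N + 11.4·n = (29.60, 17.42), P = N − 11.4·n = (33.99, -4.949). Then |JB| = |B − J| = 34.35.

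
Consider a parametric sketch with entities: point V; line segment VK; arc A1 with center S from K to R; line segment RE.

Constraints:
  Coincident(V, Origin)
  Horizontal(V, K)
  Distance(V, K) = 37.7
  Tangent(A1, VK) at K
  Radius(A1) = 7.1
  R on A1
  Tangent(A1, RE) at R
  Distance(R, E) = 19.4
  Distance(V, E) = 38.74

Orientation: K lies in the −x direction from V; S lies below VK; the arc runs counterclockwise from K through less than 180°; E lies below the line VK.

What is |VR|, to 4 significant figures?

44.39

V is at the origin; V and K share the same y with |VK| = 37.7 and K on the −x side, so K = (-37.70, 0.000). A1 meets VK tangentially, so SK is at right angles to VK, so S = K + (0, -7.1) = (-37.70, -7.100). Since SR ⟂ RE (tangency), |SE| = √(7.1² + 19.4²) = 20.66 regardless of where R sits on A1. So E lies on both circle(V, 38.74) and circle(S, 20.66); the below-VK intersection is E = (-28.91, -25.79). R is the foot of the tangent from E: R = (-42.69, -12.15).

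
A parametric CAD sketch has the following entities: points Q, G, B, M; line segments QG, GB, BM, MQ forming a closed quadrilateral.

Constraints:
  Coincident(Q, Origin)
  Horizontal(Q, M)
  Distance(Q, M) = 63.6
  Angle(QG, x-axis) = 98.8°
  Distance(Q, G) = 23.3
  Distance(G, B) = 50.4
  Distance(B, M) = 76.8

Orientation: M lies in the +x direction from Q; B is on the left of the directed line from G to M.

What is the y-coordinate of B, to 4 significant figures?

65.52

Q is at the origin; QM is horizontal with |QM| = 63.6 and M in +x, so M = (63.6, 0). QG runs at 98.8° with |QG| = 23.3, so G = (-3.565, 23.03). B is determined by |GB| = 50.4 and |BM| = 76.8 together: it lies at the intersection of circle(G, 50.4) and circle(M, 76.8). With |GM| = 71.00, the foot of the radical line on GM is 11.85 from G and the perpendicular offset is √(50.4² − 11.85²) = 48.99. Taking the left-of-GM solution: B = (23.53, 65.52).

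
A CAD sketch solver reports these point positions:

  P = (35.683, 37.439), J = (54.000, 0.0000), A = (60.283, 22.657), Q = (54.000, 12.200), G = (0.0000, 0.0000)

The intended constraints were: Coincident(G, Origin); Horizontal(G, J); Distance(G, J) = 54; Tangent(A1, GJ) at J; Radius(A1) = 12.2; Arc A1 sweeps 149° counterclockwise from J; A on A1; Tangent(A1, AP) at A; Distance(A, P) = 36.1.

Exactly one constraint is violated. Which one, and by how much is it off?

Distance(A, P) = 36.1 — off by 7.40.

G = (0.00, 0.00) ✓; G.y = 0.00, J.y = 0.00 ✓; |GJ| = 54.00 ✓; ∠(QJ, JG) = 90.00° ✓; |QJ| = 12.20 ✓; bearing(Q→A) − bearing(Q→J) = 149.0° ✓; |QA| = 12.20 ✓; ∠(QA, AP) = 90.00° ✓; |AP| = 28.70 ✗.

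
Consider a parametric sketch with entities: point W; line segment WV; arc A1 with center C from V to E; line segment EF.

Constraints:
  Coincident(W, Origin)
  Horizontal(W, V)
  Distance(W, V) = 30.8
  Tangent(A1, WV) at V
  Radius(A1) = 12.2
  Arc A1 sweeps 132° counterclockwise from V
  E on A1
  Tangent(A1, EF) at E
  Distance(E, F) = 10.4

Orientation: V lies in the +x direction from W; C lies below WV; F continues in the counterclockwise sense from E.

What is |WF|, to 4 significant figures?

40.16

On A1, V sits at bearing 90° from C; a 132° counterclockwise sweep puts E at bearing 222°, so E = C + 12.2·(cos 222°, sin 222°) = (21.73, -20.36). A1 meets EF tangentially, so CE is at right angles to EF, so EF runs along (−sin 222°, cos 222°); with |EF| = 10.4, F = (28.69, -28.09). Then |WF| = |F − W| = 40.16.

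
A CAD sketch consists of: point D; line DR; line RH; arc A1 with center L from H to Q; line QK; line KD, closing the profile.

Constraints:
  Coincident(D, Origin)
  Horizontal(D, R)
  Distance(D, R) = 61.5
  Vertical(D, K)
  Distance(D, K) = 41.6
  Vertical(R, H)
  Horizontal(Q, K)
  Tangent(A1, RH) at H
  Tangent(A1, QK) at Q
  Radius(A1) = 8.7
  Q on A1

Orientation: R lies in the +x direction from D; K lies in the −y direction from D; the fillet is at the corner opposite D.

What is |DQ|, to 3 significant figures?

67.2

D is at the origin; DR is horizontal with |DR| = 61.5 and R on the +x side, so R = (61.5, 0.00). DK is vertical with |DK| = 41.6 and K on the −y side, so K = (0.00, -41.6). The virtual corner opposite D is at (61.5, -41.6). A1 meets RH tangentially, so LH is at right angles to RH and A1 meets QK tangentially, so LQ is at right angles to QK, with radius 8.7, so the center L sits 8.7 in from both sides at L = (52.8, -32.9). That places the tangent points at H = (61.5, -32.9) on RH and Q = (52.8, -41.6) on QK. Then |DQ| = |Q − D| = 67.2.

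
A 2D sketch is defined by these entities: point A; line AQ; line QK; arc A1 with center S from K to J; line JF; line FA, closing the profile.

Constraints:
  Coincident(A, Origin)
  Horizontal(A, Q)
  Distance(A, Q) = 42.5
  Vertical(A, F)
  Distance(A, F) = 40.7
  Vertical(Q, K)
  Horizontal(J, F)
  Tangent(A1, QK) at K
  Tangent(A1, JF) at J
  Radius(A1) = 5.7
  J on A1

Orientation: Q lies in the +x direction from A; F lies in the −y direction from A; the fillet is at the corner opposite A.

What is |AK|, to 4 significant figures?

55.06

The virtual corner opposite A is at (42.50, -40.70). A1 meets QK tangentially, so SK is at right angles to QK and A1 meets JF tangentially, so SJ is at right angles to JF, with radius 5.7, so the center S sits 5.7 in from both sides at S = (36.80, -35.00). That places the tangent points at K = (42.50, -35.00) on QK and J = (36.80, -40.70) on JF. Then |AK| = |K − A| = 55.06.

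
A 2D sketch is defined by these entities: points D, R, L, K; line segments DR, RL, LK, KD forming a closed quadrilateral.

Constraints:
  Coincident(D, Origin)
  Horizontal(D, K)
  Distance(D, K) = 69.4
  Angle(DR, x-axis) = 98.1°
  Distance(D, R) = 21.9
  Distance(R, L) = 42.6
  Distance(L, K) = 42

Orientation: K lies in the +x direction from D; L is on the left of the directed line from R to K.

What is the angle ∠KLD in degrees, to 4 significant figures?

99.98°

Checks: |RL| = 42.60 ✓; |LK| = 42.00 ✓.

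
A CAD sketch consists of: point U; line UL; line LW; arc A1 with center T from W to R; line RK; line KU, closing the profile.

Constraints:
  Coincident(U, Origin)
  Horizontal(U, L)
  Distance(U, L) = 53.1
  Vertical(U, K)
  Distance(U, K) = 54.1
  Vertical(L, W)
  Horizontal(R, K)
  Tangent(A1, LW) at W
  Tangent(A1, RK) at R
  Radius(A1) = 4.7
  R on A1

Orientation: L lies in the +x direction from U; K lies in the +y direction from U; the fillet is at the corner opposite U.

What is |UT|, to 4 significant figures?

69.16

U and K share the same x with |UK| = 54.1 and K on the +y side, so K = (0.000, 54.10). The virtual corner opposite U is at (53.10, 54.10). Since A1 is tangent to LW there, TW ⟂ LW and since A1 is tangent to RK there, TR ⟂ RK, with radius 4.7, so the center T sits 4.7 in from both sides at T = (48.40, 49.40). Then |UT| = |T − U| = 69.16.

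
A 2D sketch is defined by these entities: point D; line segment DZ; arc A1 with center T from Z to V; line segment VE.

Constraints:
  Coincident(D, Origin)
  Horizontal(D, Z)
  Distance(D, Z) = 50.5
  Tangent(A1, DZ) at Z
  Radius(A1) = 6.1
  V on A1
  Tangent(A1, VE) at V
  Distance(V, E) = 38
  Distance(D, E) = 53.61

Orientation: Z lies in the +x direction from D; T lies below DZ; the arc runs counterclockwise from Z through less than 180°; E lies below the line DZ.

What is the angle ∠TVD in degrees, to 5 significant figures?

170.18°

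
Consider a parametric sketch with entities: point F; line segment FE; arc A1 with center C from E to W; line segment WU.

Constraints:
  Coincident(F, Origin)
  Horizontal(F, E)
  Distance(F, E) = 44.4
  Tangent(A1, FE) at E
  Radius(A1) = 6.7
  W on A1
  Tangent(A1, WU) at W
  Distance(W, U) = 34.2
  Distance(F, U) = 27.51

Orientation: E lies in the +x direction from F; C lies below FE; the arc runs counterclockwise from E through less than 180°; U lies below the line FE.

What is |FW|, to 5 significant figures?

40.100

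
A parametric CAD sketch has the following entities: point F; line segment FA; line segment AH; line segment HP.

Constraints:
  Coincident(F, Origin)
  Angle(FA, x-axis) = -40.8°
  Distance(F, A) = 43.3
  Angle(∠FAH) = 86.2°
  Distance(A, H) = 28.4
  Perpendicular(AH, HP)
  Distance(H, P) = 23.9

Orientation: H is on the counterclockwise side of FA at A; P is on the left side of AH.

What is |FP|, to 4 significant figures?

32.01

F is at the origin; FA runs at -40.8° with length 43.3, so A = 43.3·(cos -40.8°, sin -40.8°) = (32.78, -28.29). ∠FAH = 86.2°, so AH runs at -40.8° + (180° − 86.2°) = 53.00° from the x-axis; with |AH| = 28.4, H = A + 28.4·(cos 53.00°, sin 53.00°) = (49.87, -5.612). The perpendicularity gives HP at right angles to AH; with |HP| = 23.9 on the left of AH, P = H + 23.9·(-0.7986, 0.6018) = (30.78, 8.772). Then |FP| = |P − F| = 32.01.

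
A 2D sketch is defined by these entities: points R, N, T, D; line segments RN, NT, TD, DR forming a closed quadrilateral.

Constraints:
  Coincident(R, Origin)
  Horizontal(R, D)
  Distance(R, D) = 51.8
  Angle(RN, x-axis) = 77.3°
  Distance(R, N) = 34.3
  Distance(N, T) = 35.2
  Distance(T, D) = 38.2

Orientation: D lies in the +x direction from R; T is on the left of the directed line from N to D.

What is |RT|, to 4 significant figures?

56.43

Checks: |NT| = 35.20 ✓; |TD| = 38.20 ✓.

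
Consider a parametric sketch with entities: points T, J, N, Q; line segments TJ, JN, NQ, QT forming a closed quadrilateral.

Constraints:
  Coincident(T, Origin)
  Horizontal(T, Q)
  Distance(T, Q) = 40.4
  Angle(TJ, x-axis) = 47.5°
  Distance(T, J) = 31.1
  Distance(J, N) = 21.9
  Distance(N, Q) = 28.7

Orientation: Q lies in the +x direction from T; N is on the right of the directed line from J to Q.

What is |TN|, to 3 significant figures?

12.2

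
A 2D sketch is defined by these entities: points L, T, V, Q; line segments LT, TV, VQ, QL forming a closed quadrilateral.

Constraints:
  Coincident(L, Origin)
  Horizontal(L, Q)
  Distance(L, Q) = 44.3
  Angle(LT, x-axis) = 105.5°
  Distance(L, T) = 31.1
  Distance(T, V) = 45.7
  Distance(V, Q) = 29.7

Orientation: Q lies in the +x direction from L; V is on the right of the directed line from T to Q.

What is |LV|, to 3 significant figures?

18.2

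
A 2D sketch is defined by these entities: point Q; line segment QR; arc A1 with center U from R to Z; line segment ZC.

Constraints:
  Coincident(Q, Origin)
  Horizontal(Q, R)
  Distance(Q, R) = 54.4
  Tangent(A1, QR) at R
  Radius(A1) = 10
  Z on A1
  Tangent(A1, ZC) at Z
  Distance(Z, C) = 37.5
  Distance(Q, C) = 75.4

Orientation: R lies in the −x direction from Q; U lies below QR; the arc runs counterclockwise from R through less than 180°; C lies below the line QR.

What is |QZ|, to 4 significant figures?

65.31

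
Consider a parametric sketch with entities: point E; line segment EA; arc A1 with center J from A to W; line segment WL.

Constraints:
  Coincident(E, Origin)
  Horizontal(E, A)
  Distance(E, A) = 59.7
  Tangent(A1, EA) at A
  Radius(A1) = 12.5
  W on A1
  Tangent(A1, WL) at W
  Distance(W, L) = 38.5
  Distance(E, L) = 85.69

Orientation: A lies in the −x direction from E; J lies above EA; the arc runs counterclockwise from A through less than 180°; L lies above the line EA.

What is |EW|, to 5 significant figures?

52.323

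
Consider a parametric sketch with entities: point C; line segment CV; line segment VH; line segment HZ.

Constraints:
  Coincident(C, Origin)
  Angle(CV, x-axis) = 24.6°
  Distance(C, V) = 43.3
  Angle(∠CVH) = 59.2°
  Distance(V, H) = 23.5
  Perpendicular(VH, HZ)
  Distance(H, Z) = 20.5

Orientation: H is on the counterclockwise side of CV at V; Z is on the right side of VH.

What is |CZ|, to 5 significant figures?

57.708

C is at the origin; CV runs at 24.6° with length 43.3, so V = 43.3·(cos 24.6°, sin 24.6°) = (39.370, 18.025). ∠CVH = 59.2°, so VH runs at 24.6° + (180° − 59.2°) = 145.40° from the x-axis; with |VH| = 23.5, H = V + 23.5·(cos 145.40°, sin 145.40°) = (20.026, 31.369). The perpendicularity gives HZ at right angles to VH; with |HZ| = 20.5 on the right of VH, Z = H + 20.5·(0.56784, 0.82314) = (31.667, 48.244). Then |CZ| = |Z − C| = 57.708.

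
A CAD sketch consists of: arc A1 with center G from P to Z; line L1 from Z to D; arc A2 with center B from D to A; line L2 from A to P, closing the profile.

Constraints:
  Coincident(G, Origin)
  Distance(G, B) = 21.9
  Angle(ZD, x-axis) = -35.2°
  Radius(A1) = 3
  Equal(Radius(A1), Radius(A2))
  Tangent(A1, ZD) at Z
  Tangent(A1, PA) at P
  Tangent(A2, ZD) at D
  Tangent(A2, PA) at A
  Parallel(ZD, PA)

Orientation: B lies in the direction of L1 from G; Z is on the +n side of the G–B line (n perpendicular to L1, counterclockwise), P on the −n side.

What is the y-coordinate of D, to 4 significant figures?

-10.17

The slot axis is L1's direction at -35.2°, so u = (cos -35.2°, sin -35.2°) = (0.8171, -0.5764) and n = (−sin -35.2°, cos -35.2°) = (0.5764, 0.8171). G is at the origin and B lies 21.9 along u from G, so B = 21.9·u = (17.90, -12.62). Tangency of A1 to both parallel lines with radius 3.0 puts Z and P at G ± 3.0·n: Z = (1.729, 2.451), P = (-1.729, -2.451). Equal radii place D and A the same way about B: D = B + 3.0·n = (19.62, -10.17), A = B − 3.0·n = (16.17, -15.08). So D.y = -10.17.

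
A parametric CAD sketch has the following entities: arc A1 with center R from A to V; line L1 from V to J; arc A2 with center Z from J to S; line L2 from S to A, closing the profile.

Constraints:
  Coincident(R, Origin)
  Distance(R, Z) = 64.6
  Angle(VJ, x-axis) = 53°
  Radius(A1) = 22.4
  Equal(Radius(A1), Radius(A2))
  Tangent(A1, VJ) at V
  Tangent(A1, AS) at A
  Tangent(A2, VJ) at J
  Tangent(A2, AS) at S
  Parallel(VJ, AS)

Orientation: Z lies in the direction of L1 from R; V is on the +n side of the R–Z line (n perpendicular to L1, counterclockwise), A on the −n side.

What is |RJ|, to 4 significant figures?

68.37

The slot axis is L1's direction at 53.0°, so u = (cos 53.0°, sin 53.0°) = (0.6018, 0.7986) and n = (−sin 53.0°, cos 53.0°) = (-0.7986, 0.6018). R is at the origin and Z lies 64.6 along u from R, so Z = 64.6·u = (38.88, 51.59). Tangency of A1 to both parallel lines with radius 22.4 puts V and A at R ± 22.4·n: V = (-17.89, 13.48), A = (17.89, -13.48). Equal radii place J and S the same way about Z: J = Z + 22.4·n = (20.99, 65.07), S = Z − 22.4·n = (56.77, 38.11). Then |RJ| = |J − R| = 68.37.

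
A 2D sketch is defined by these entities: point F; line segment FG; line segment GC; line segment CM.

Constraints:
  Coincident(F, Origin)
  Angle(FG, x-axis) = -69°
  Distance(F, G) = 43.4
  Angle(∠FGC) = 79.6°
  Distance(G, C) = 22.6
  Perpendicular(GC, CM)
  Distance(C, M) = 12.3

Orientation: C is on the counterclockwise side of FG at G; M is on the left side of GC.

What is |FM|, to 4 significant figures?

33.78

∠FGC = 79.6°, so GC runs at -69.0° + (180° − 79.6°) = 31.40° from the x-axis; with |GC| = 22.6, C = G + 22.6·(cos 31.40°, sin 31.40°) = (34.84, -28.74). The perpendicularity gives CM at right angles to GC; with |CM| = 12.3 on the left of GC, M = C + 12.3·(-0.5210, 0.8536) = (28.43, -18.24). Then |FM| = |M − F| = 33.78.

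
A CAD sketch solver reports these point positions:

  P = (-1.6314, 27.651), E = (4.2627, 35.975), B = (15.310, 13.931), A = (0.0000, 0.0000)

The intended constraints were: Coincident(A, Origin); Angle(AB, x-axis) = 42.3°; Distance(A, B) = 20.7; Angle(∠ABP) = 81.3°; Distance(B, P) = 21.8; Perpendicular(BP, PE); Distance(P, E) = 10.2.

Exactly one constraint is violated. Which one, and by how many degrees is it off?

Perpendicular(BP, PE) — off by 3.70°.

A = (0.00, 0.00) ✓; AB at 42.30° ✓; |AB| = 20.70 ✓; ∠ABP = 81.30° ✓; |BP| = 21.80 ✓; ∠(BP, PE) = 86.30° ✗; |PE| = 10.20 ✓.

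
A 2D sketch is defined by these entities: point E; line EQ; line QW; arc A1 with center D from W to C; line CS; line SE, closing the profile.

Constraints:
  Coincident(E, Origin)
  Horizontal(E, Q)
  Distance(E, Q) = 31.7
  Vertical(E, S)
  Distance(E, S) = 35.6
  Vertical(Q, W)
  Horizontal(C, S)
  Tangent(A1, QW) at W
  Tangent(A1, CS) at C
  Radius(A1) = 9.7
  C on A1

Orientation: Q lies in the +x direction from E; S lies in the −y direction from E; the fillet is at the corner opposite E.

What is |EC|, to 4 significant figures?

41.85

The virtual corner opposite E is at (31.70, -35.60). The tangent condition forces DW to be normal to QW and since A1 is tangent to CS there, DC ⟂ CS, with radius 9.7, so the center D sits 9.7 in from both sides at D = (22.00, -25.90). That places the tangent points at W = (31.70, -25.90) on QW and C = (22.00, -35.60) on CS. Then |EC| = |C − E| = 41.85.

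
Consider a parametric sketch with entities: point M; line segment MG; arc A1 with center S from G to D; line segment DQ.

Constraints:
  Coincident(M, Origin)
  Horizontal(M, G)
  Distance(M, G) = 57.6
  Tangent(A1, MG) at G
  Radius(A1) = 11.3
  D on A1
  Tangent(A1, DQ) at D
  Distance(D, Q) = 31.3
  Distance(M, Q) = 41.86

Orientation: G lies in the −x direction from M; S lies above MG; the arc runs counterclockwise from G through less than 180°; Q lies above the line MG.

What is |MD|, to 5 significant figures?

48.788

Checks: |MG| = 57.60 ✓; |SD| = 11.30 ✓; ∠(SD, DQ) = 90.00° ✓; |DQ| = 31.30 ✓; |MQ| = 41.86 ✓.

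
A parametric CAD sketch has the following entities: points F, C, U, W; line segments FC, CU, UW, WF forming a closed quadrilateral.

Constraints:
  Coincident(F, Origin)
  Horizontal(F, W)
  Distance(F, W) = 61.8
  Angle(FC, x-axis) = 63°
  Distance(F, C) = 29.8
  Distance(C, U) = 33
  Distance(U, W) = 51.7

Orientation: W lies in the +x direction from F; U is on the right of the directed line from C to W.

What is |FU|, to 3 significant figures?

12.2

Checks: |CU| = 33.00 ✓; |UW| = 51.70 ✓.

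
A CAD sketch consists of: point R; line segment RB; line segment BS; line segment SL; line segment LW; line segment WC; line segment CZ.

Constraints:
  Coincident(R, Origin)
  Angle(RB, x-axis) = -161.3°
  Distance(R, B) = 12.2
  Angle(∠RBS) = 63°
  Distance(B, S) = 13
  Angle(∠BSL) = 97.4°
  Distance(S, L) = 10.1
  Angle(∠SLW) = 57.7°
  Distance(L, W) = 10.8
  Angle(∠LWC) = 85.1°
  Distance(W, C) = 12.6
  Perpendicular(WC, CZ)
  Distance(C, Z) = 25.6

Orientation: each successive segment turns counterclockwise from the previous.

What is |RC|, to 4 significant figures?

17.15

∠SLW = 57.7° gives LW at 160.6° from the x-axis; with |LW| = 10.8, W = (-4.513, -3.144). ∠LWC = 85.1° gives WC at -104.5° from the x-axis; with |WC| = 12.6, C = (-7.667, -15.34). Then |RC| = |C − R| = 17.15.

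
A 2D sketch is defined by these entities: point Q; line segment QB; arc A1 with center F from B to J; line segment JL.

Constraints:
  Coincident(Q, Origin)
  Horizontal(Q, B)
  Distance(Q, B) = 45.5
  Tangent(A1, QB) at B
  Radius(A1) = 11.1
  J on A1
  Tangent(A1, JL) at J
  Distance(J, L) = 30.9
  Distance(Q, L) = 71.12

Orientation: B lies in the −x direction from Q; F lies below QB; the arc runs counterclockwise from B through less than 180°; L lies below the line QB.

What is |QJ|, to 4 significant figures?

57.60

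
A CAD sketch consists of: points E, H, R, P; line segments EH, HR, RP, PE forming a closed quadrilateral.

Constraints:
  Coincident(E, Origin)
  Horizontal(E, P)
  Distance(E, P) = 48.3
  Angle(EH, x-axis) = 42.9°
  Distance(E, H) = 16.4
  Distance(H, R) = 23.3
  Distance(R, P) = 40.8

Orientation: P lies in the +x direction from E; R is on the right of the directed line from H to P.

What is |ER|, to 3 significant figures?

15.2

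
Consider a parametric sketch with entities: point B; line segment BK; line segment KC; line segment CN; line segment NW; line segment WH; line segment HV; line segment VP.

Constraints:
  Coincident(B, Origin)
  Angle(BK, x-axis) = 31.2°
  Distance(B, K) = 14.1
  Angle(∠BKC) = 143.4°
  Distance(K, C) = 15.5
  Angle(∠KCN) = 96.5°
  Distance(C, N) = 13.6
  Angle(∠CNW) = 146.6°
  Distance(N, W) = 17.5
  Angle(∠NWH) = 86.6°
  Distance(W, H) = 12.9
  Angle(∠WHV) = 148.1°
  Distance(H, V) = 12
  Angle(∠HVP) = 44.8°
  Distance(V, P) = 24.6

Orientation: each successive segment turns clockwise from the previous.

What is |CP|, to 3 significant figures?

19.4

B is at the origin; BK runs at 31.2° with length 14.1, so K = (12.1, 7.30). ∠BKC = 143.4° gives KC at -5.40° from the x-axis; with |KC| = 15.5, C = (27.5, 5.85). ∠KCN = 96.5° gives CN at -88.9° from the x-axis; with |CN| = 13.6, N = (27.8, -7.75). ∠CNW = 146.6° gives NW at -122° from the x-axis; with |NW| = 17.5, W = (18.4, -22.5). ∠NWH = 86.6° gives WH at 144° from the x-axis; with |WH| = 12.9, H = (7.93, -15.0). ∠WHV = 148.1° gives HV at 112° from the x-axis; with |HV| = 12.0, V = (3.35, -3.92). ∠HVP = 44.8° gives VP at -22.8° from the x-axis; with |VP| = 24.6, P = (26.0, -13.5). Then |CP| = |P − C| = 19.4.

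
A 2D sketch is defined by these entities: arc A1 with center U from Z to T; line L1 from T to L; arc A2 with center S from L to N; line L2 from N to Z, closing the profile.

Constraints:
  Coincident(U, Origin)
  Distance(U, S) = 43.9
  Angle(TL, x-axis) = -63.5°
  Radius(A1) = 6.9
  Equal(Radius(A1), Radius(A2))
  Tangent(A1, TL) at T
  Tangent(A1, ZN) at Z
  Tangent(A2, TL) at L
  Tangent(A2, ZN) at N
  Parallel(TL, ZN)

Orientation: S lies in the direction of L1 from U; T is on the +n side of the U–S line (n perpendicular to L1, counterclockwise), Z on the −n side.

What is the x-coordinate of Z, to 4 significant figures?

-6.175

U is at the origin and S lies 43.9 along u from U, so S = 43.9·u = (19.59, -39.29). Tangency of A1 to both parallel lines with radius 6.9 puts T and Z at U ± 6.9·n: T = (6.175, 3.079), Z = (-6.175, -3.079). So Z.x = -6.175.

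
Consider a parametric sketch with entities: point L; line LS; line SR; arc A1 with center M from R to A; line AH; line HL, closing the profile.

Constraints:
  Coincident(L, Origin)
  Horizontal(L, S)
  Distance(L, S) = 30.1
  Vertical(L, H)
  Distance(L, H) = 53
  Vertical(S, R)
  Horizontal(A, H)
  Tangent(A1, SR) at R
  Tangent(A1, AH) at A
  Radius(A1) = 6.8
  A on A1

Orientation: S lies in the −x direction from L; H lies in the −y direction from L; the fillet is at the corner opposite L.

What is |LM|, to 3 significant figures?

51.7

L is at the origin; LS is horizontal with |LS| = 30.1 and S on the −x side, so S = (-30.1, 0.00). LH is vertical with |LH| = 53.0 and H on the −y side, so H = (0.00, -53.0). The virtual corner opposite L is at (-30.1, -53.0). Tangency of A1 to SR means the radius MR is perpendicular to SR and tangency of A1 to AH means the radius MA is perpendicular to AH, with radius 6.8, so the center M sits 6.8 in from both sides at M = (-23.3, -46.2). Then |LM| = |M − L| = 51.7.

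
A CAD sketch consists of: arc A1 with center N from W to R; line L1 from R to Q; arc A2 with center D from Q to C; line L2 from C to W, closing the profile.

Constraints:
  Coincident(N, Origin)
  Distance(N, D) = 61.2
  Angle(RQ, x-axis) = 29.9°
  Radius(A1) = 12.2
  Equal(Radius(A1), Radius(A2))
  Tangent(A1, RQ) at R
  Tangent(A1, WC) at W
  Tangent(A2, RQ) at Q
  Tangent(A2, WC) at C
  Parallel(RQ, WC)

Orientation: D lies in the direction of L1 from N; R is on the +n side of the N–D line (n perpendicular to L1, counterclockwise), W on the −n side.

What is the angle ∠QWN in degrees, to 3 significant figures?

68.3°

Tangency of A1 to both parallel lines with radius 12.2 puts R and W at N ± 12.2·n: R = (-6.08, 10.6), W = (6.08, -10.6). Equal radii place Q and C the same way about D: Q = D + 12.2·n = (47.0, 41.1), C = D − 12.2·n = (59.1, 19.9). Then cos ∠QWN = WQ·WN / (|WQ||WN|), giving 68.3°.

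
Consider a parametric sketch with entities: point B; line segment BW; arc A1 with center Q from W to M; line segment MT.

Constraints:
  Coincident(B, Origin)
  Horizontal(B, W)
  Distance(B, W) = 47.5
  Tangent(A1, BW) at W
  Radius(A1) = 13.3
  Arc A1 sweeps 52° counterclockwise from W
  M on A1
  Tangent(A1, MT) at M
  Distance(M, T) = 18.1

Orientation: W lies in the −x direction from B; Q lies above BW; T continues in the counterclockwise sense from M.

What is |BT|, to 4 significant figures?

32.33

On A1, W sits at bearing -90° from Q; a 52° counterclockwise sweep puts M at bearing -38°, so M = Q + 13.3·(cos -38°, sin -38°) = (-37.02, 5.112). The tangent condition forces QM to be normal to MT, so MT runs along (−sin -38°, cos -38°); with |MT| = 18.1, T = (-25.88, 19.37). Then |BT| = |T − B| = 32.33.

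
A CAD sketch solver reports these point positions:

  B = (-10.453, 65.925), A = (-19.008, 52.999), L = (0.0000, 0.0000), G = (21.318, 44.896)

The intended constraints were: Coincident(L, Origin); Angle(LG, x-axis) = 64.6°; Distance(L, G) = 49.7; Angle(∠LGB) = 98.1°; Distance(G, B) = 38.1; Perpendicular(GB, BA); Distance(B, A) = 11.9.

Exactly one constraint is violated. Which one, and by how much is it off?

Distance(B, A) = 11.9 — off by 3.60.

L = (0.00, 0.00) ✓; LG at 64.60° ✓; |LG| = 49.70 ✓; ∠LGB = 98.10° ✓; |GB| = 38.10 ✓; ∠(GB, BA) = 90.00° ✓; |BA| = 15.50 ✗.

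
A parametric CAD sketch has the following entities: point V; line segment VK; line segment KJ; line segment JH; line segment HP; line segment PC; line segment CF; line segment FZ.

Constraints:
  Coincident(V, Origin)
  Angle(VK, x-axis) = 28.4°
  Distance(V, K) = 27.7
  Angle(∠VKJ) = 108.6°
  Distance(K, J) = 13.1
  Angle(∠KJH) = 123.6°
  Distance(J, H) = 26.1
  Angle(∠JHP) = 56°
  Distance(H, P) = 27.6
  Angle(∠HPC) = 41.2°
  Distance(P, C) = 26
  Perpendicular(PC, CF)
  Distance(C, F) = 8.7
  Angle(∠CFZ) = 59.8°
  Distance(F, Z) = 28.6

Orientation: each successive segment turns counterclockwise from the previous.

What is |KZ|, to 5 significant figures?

16.642

V is at the origin; VK runs at 28.4° with length 27.7, so K = (24.366, 13.175). ∠VKJ = 108.6° gives KJ at 99.800° from the x-axis; with |KJ| = 13.1, J = (22.137, 26.084). ∠KJH = 123.6° gives JH at 156.20° from the x-axis; with |JH| = 26.1, H = (-1.7439, 36.616). ∠JHP = 56.0° gives HP at -79.800° from the x-axis; with |HP| = 27.6, P = (3.1436, 9.4524). ∠HPC = 41.2° gives PC at 59.000° from the x-axis; with |PC| = 26.0, C = (16.535, 31.739). The perpendicularity gives CF at right angles to PC, so CF runs at 149.00°; with |CF| = 8.7, F = (9.0772, 36.220). ∠CFZ = 59.8° gives FZ at -90.800° from the x-axis; with |FZ| = 28.6, Z = (8.6779, 7.6223). Then |KZ| = |Z − K| = 16.642.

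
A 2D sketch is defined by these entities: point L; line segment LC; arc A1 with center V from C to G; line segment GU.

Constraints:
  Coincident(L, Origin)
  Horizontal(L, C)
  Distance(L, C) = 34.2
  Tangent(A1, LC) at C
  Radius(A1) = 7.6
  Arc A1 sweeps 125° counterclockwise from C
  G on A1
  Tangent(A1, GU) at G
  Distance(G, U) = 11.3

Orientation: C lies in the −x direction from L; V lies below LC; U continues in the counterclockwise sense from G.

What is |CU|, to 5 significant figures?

21.217

L is at the origin; L and C share the same y with |LC| = 34.2 and C on the −x side, so C = (-34.200, 0.0000). Tangency of A1 to LC means the radius VC is perpendicular to LC, so V = C + (0, -7.6) = (-34.200, -7.6000). On A1, C sits at bearing 90° from V; a 125° counterclockwise sweep puts G at bearing 215°, so G = V + 7.6·(cos 215°, sin 215°) = (-40.426, -11.959). A1 meets GU tangentially, so VG is at right angles to GU, so GU runs along (−sin 215°, cos 215°); with |GU| = 11.3, U = (-33.944, -21.216). Then |CU| = |U − C| = 21.217.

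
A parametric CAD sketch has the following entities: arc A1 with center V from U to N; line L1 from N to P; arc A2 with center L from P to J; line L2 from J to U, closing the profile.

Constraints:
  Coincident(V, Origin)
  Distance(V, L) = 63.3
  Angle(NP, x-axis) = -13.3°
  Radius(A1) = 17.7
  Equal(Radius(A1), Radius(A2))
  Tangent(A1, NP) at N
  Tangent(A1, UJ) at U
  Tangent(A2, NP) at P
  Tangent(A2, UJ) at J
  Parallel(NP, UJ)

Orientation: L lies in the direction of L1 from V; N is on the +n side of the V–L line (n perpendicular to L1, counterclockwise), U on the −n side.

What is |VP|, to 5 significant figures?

65.728

Tangency of A1 to both parallel lines with radius 17.7 puts N and U at V ± 17.7·n: N = (4.0719, 17.225), U = (-4.0719, -17.225). Equal radii place P and J the same way about L: P = L + 17.7·n = (65.674, 2.6631), J = L − 17.7·n = (57.530, -31.787). Then |VP| = |P − V| = 65.728.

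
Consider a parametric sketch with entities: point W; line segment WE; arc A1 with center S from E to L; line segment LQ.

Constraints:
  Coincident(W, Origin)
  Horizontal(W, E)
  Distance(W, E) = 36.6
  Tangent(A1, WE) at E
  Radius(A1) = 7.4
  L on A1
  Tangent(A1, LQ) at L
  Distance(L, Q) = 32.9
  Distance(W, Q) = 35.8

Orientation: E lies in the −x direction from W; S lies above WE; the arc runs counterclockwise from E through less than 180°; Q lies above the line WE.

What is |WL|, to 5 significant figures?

30.345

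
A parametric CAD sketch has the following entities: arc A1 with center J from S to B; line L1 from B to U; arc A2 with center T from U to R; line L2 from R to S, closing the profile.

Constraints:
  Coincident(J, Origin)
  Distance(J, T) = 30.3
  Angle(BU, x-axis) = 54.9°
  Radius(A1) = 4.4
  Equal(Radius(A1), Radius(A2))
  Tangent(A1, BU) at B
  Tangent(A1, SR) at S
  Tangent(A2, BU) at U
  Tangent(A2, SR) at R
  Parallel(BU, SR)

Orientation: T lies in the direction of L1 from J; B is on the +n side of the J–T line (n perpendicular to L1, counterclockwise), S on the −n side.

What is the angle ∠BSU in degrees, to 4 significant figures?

73.81°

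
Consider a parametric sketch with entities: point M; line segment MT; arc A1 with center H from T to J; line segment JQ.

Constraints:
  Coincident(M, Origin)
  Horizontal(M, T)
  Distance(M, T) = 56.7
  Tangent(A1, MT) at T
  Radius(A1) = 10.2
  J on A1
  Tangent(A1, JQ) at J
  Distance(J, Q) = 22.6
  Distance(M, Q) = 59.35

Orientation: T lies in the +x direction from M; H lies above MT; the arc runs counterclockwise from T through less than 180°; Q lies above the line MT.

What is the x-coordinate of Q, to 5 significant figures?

48.842

M is at the origin; M and T share the same y with |MT| = 56.7 and T on the +x side, so T = (56.700, 0.0000). A1 meets MT tangentially, so HT is at right angles to MT, so H = T + (0, 10.2) = (56.700, 10.200). Since HJ ⟂ JQ (tangency), |HQ| = √(10.2² + 22.6²) = 24.795 regardless of where J sits on A1. So Q lies on both circle(M, 59.35) and circle(H, 24.795); the above-MT intersection is Q = (48.842, 33.717). J is the foot of the tangent from Q: J = (64.188, 17.126).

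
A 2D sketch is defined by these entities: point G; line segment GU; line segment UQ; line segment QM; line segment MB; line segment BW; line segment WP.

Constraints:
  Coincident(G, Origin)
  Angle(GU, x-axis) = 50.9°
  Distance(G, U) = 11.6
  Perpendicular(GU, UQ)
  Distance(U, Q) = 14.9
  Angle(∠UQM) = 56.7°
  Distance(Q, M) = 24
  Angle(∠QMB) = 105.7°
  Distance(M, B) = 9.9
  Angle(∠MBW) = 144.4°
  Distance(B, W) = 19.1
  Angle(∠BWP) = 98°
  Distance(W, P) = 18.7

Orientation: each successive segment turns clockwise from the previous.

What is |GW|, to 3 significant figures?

21.5

∠QMB = 105.7° gives MB at 123° from the x-axis; with |MB| = 9.9, B = (-9.43, 0.623). ∠MBW = 144.4° gives BW at 87.7° from the x-axis; with |BW| = 19.1, W = (-8.67, 19.7). Then |GW| = |W − G| = 21.5.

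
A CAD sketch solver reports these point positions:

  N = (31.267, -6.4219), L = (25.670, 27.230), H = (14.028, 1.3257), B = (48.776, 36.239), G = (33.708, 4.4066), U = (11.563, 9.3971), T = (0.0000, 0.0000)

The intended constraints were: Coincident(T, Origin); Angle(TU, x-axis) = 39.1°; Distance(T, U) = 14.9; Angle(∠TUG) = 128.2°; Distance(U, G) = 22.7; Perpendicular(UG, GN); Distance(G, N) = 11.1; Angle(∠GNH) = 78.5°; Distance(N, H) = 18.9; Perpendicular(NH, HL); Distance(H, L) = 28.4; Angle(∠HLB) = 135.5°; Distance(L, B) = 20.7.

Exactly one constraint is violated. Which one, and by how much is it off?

Distance(L, B) = 20.7 — off by 4.10.

T = (0.00, 0.00) ✓; TU at 39.10° ✓; |TU| = 14.90 ✓; ∠TUG = 128.2° ✓; |UG| = 22.70 ✓; ∠(UG, GN) = 90.00° ✓; |GN| = 11.10 ✓; ∠GNH = 78.50° ✓; |NH| = 18.90 ✓; ∠(NH, HL) = 90.00° ✓; |HL| = 28.40 ✓; ∠HLB = 135.5° ✓; |LB| = 24.80 ✗.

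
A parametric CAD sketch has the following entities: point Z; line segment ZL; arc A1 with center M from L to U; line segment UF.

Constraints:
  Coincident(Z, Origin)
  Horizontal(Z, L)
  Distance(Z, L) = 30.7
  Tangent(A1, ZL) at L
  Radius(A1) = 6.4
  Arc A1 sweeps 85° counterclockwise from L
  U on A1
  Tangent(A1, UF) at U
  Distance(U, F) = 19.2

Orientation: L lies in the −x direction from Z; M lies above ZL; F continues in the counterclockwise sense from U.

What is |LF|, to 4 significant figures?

26.23

Z is at the origin; ZL is horizontal with |ZL| = 30.7 and L on the −x side, so L = (-30.70, 0.000). A1 meets ZL tangentially, so ML is at right angles to ZL, so M = L + (0, 6.4) = (-30.70, 6.400). On A1, L sits at bearing -90° from M; an 85° counterclockwise sweep puts U at bearing -5°, so U = M + 6.4·(cos -5°, sin -5°) = (-24.32, 5.842). Tangency of A1 to UF means the radius MU is perpendicular to UF, so UF runs along (−sin -5°, cos -5°); with |UF| = 19.2, F = (-22.65, 24.97). Then |LF| = |F − L| = 26.23.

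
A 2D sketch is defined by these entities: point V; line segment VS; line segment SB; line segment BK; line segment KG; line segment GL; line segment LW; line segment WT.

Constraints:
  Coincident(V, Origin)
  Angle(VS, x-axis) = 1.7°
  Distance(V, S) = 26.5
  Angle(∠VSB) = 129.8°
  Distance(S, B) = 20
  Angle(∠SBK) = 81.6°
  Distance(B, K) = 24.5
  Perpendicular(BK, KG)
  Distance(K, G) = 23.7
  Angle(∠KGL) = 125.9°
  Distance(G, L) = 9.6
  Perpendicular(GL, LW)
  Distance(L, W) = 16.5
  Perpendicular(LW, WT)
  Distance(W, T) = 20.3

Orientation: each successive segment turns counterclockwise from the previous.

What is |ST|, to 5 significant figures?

25.893

V is at the origin; VS runs at 1.7° with length 26.5, so S = (26.488, 0.78616). ∠VSB = 129.8° gives SB at 51.900° from the x-axis; with |SB| = 20.0, B = (38.829, 16.525). ∠SBK = 81.6° gives BK at 150.30° from the x-axis; with |BK| = 24.5, K = (17.548, 28.664). BK ⟂ KG, so KG runs at -119.70°; with |KG| = 23.7, G = (5.8052, 8.0770). ∠KGL = 125.9° gives GL at -65.600° from the x-axis; with |GL| = 9.6, L = (9.7710, -0.66554). GL is perpendicular to LW, so LW runs at 24.400°; with |LW| = 16.5, W = (24.797, 6.1507). The perpendicularity gives WT at right angles to LW, so WT runs at 114.40°; with |WT| = 20.3, T = (16.411, 24.638). Then |ST| = |T − S| = 25.893.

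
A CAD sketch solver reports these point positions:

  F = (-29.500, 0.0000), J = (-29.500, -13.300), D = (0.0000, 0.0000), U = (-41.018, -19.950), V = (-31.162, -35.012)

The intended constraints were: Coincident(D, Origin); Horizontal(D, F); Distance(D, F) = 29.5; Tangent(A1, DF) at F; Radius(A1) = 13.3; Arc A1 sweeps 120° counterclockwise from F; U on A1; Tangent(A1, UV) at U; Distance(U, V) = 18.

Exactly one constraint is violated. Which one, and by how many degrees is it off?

Tangent(A1, UV) at U — off by 3.20°.

D = (0.00, 0.00) ✓; D.y = 0.00, F.y = 0.00 ✓; |DF| = 29.50 ✓; ∠(JF, FD) = 90.00° ✓; |JF| = 13.30 ✓; bearing(J→U) − bearing(J→F) = 120.0° ✓; |JU| = 13.30 ✓; ∠(JU, UV) = 86.80° ✗; |UV| = 18.00 ✓.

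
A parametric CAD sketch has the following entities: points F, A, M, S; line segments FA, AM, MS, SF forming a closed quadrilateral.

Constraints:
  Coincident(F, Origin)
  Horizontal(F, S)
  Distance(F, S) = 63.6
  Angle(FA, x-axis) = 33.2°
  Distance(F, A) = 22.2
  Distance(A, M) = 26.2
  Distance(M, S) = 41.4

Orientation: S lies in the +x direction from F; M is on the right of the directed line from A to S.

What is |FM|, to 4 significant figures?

27.85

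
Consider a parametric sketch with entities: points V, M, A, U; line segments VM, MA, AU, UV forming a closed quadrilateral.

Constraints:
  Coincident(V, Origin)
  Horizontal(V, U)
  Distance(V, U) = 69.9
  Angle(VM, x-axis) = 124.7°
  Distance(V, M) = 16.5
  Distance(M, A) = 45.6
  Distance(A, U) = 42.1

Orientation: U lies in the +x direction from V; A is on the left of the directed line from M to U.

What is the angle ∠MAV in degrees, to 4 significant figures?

21.21°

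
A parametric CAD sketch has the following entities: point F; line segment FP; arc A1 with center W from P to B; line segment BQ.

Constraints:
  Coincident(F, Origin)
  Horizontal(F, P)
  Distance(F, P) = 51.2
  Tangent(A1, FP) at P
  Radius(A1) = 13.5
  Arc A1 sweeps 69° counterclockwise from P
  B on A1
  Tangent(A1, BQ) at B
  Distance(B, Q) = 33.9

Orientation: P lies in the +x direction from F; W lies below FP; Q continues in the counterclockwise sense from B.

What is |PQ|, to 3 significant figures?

47.3

F is at the origin; FP is horizontal with |FP| = 51.2 and P on the +x side, so P = (51.2, 0.00). Since A1 is tangent to FP there, WP ⟂ FP, so W = P + (0, -13.5) = (51.2, -13.5). On A1, P sits at bearing 90° from W; a 69° counterclockwise sweep puts B at bearing 159°, so B = W + 13.5·(cos 159°, sin 159°) = (38.6, -8.66). The tangent condition forces WB to be normal to BQ, so BQ runs along (−sin 159°, cos 159°); with |BQ| = 33.9, Q = (26.4, -40.3). Then |PQ| = |Q − P| = 47.3.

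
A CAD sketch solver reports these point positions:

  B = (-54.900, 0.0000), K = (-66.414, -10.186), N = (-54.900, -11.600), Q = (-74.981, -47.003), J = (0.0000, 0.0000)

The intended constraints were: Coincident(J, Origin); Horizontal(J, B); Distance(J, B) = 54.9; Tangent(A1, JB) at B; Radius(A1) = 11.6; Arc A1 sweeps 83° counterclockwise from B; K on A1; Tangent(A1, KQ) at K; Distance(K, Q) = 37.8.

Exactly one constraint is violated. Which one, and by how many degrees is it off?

Tangent(A1, KQ) at K — off by 6.10°.

J = (0.00, 0.00) ✓; J.y = 0.00, B.y = 0.00 ✓; |JB| = 54.90 ✓; ∠(NB, BJ) = 90.00° ✓; |NB| = 11.60 ✓; bearing(N→K) − bearing(N→B) = 83.00° ✓; |NK| = 11.60 ✓; ∠(NK, KQ) = 96.10° ✗; |KQ| = 37.80 ✓.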